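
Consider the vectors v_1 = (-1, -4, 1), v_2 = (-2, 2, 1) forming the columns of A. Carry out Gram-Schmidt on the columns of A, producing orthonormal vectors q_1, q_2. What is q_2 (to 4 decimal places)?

q_2 = (-0.8256, 0.3222, 0.4632)

v_1 = (-1, -4, 1); ‖v_1‖ = 4.2426, so q_1 = (-0.2357, -0.9428, 0.2357).
q_1·v_2 = (-0.2357)·(-2) + (-0.9428)·2 + 0.2357·1 = -1.1785.
u_2 = v_2 + 1.1785·q_1 = (-2.2778, 0.8889, 1.2778).
‖u_2‖ = 2.7588, so q_2 = (-0.8256, 0.3222, 0.4632).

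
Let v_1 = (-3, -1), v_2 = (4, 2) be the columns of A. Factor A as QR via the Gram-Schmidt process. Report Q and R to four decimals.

v_1 = (-3, -1); ‖v_1‖ = 3.1623, so e_1 = (-0.9487, -0.3162).
e_1·v_2 = (-0.9487)·4 + (-0.3162)·2 = -4.4272.
u_2 = v_2 + 4.4272·e_1 = (-0.2000, 0.6000).
‖u_2‖ = 0.6325, so e_2 = (-0.3162, 0.9487).

Q = [[-0.9487, -0.3162], [-0.3162, 0.9487]], R = [[3.1623, -4.4272], [0.0000, 0.6325]]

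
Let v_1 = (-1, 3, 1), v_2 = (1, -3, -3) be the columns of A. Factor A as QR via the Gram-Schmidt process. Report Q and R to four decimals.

Q = [[-0.3015, -0.0953], [0.9045, 0.2860], [0.3015, -0.9535]], R = [[3.3166, -3.9196], [0.0000, 1.9069]]

e_1 = v_1/‖v_1‖ = (-1, 3, 1)/3.3166 = (-0.3015, 0.9045, 0.3015).
r_{12} = e_1·v_2 = -3.9196.
u_2 = v_2 + 3.9196·e_1 = (-0.1818, 0.5455, -1.8182).
‖u_2‖ = 1.9069, so e_2 = (-0.0953, 0.2860, -0.9535).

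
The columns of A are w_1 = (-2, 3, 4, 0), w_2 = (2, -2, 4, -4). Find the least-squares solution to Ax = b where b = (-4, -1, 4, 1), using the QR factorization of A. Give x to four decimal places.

w_1 = (-2, 3, 4, 0); ‖w_1‖ = 5.3852, so e_1 = (-0.3714, 0.5571, 0.7428, 0.0000).
e_1·w_2 = (-0.3714)·2 + 0.5571·(-2) + 0.7428·4 + 0.0000·(-4) = 1.1142.
u_2 = w_2 − 1.1142·e_1 = (2.4138, -2.6207, 3.1724, -4.0000).
‖u_2‖ = 6.2256, so e_2 = (0.3877, -0.4210, 0.5096, -0.6425).
Qᵀb = (3.8996, 0.2659).
Back-substitute: x_2 = 0.2659/6.2256 = 0.0427.
x_1 = (3.8996 − 1.1142·0.0427)/5.3852 = 0.7153.

x = (0.7153, 0.0427)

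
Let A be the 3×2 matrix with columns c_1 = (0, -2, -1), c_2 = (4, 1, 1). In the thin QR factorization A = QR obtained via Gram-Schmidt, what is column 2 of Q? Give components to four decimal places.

e_2 = (0.9938, -0.0497, 0.0994)

c_1 = (0, -2, -1); ‖c_1‖ = 2.2361, so e_1 = (0.0000, -0.8944, -0.4472).
e_1·c_2 = 0.0000·4 + (-0.8944)·1 + (-0.4472)·1 = -1.3416.
u_2 = c_2 + 1.3416·e_1 = (4.0000, -0.2000, 0.4000).
‖u_2‖ = 4.0249, so e_2 = (0.9938, -0.0497, 0.0994).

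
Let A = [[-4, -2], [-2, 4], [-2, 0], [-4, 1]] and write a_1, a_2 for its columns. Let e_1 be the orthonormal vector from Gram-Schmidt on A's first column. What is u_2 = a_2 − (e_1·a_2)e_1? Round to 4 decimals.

e_1 = a_1/‖a_1‖ = (-4, -2, -2, -4)/6.3246 = (-0.6325, -0.3162, -0.3162, -0.6325).
r_{12} = e_1·a_2 = -0.6325.
u_2 = a_2 + 0.6325·e_1 = (-2.4000, 3.8000, -0.2000, 0.6000).

u_2 = (-2.4000, 3.8000, -0.2000, 0.6000)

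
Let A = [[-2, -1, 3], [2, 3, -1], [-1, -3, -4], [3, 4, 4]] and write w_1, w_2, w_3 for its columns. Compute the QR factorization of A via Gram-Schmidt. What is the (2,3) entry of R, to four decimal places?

q_1 = w_1/‖w_1‖ = (-2, 2, -1, 3)/4.2426 = (-0.4714, 0.4714, -0.2357, 0.7071).
r_{12} = q_1·w_2 = 5.4212.
u_2 = w_2 − 5.4212·q_1 = (1.5556, 0.4444, -1.7222, 0.1667).
‖u_2‖ = 2.3688, so q_2 = (0.6567, 0.1876, -0.7271, 0.0704).
r_{23} = q_2·w_3 = 4.9721.

r_{23} = 4.9721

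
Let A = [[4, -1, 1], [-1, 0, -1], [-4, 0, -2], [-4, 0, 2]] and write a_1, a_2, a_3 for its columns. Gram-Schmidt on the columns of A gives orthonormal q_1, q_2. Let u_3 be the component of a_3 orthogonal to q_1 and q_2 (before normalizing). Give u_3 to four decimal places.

a_1 = (4, -1, -4, -4); ‖a_1‖ = 7.0000, so q_1 = (0.5714, -0.1429, -0.5714, -0.5714).
q_1·a_2 = 0.5714·(-1) + (-0.1429)·0 + (-0.5714)·0 + (-0.5714)·0 = -0.5714.
u_2 = a_2 + 0.5714·q_1 = (-0.6735, -0.0816, -0.3265, -0.3265).
‖u_2‖ = 0.8207, so q_2 = (-0.8207, -0.0995, -0.3979, -0.3979).
q_1·a_3 = 0.5714·1 + (-0.1429)·(-1) + (-0.5714)·(-2) + (-0.5714)·2 = 0.7143; q_2·a_3 = (-0.8207)·1 + (-0.0995)·(-1) + (-0.3979)·(-2) + (-0.3979)·2 = -0.7212.
u_3 = a_3 − 0.7143·q_1 + 0.7212·q_2 = (0.0000, -0.9697, -1.8788, 2.1212).

u_3 = (0.0000, -0.9697, -1.8788, 2.1212)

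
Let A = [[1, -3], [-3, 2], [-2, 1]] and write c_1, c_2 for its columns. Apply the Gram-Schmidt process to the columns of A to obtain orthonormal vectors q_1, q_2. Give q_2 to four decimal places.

q_2 = (-0.9567, -0.1543, -0.2469)

q_1 = c_1/‖c_1‖ = (1, -3, -2)/3.7417 = (0.2673, -0.8018, -0.5345).
r_{12} = q_1·c_2 = -2.9399.
u_2 = c_2 + 2.9399·q_1 = (-2.2143, -0.3571, -0.5714).
‖u_2‖ = 2.3146, so q_2 = (-0.9567, -0.1543, -0.2469).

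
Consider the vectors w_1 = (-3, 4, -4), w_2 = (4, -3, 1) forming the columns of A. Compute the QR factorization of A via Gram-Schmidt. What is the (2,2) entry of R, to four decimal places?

e_1 = w_1/‖w_1‖ = (-3, 4, -4)/6.4031 = (-0.4685, 0.6247, -0.6247).
r_{12} = e_1·w_2 = -4.3729.
u_2 = w_2 + 4.3729·e_1 = (1.9512, -0.2683, -1.7317).
r_{22} = ‖u_2‖ = 2.6226.

r_{22} = 2.6226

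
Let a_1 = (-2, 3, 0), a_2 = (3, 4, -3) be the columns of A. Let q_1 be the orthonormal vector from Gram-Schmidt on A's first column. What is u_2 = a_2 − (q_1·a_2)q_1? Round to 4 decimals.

u_2 = (3.9231, 2.6154, -3.0000)

a_1 = (-2, 3, 0); ‖a_1‖ = 3.6056, so q_1 = (-0.5547, 0.8321, 0.0000).
q_1·a_2 = (-0.5547)·3 + 0.8321·4 + 0.0000·(-3) = 1.6641.
u_2 = a_2 − 1.6641·q_1 = (3.9231, 2.6154, -3.0000).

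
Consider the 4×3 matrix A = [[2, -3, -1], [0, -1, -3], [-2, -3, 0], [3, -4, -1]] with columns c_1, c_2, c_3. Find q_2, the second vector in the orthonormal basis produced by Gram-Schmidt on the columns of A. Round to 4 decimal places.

c_1 = (2, 0, -2, 3); ‖c_1‖ = 4.1231, so q_1 = (0.4851, 0.0000, -0.4851, 0.7276).
q_1·c_2 = 0.4851·(-3) + 0.0000·(-1) + (-0.4851)·(-3) + 0.7276·(-4) = -2.9104.
u_2 = c_2 + 2.9104·q_1 = (-1.5882, -1.0000, -4.4118, -1.8824).
‖u_2‖ = 5.1507, so q_2 = (-0.3084, -0.1941, -0.8565, -0.3655).

q_2 = (-0.3084, -0.1941, -0.8565, -0.3655)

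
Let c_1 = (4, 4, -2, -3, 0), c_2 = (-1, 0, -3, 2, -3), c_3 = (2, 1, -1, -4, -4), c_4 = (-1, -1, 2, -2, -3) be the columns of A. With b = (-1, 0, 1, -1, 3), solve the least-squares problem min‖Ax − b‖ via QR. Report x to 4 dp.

e_1 = c_1/‖c_1‖ = (4, 4, -2, -3, 0)/6.7082 = (0.5963, 0.5963, -0.2981, -0.4472, 0.0000).
r_{12} = e_1·c_2 = -0.5963.
u_2 = c_2 + 0.5963·e_1 = (-0.6444, 0.3556, -3.1778, 1.7333, -3.0000).
‖u_2‖ = 4.7586, so e_2 = (-0.1354, 0.0747, -0.6678, 0.3643, -0.6304).
r_{13} = e_1·c_3 = 3.8759; r_{23} = e_2·c_3 = 1.5364.
u_3 = c_3 − 3.8759·e_1 − 1.5364·e_2 = (-0.1030, -1.4259, 1.1816, -2.8263, -3.0314).
‖u_3‖ = 4.5406, so e_3 = (-0.0227, -0.3140, 0.2602, -0.6224, -0.6676).
r_{14} = e_1·c_4 = -0.8944; r_{24} = e_2·c_4 = -0.1121; r_{34} = e_3·c_4 = 4.1049.
u_4 = c_4 + 0.8944·e_1 + 0.1121·e_2 − 4.1049·e_3 = (-0.3887, 0.8308, 0.5903, 0.1959, -0.3301).
‖u_4‖ = 1.1563, so e_4 = (-0.3361, 0.7185, 0.5105, 0.1694, -0.2855).
Qᵀb = (-0.4472, -2.7879, -1.0975, -0.1793).
Back-substitute: x_4 = -0.1793/1.1563 = -0.1551.
x_3 = (-1.0975 − 4.1049·(-0.1551))/4.5406 = -0.1015.
x_2 = (-2.7879 − 1.5364·(-0.1015) + 0.1121·(-0.1551))/4.7586 = -0.5567.
x_1 = (-0.4472 + 0.5963·(-0.5567) − 3.8759·(-0.1015) + 0.8944·(-0.1551))/6.7082 = -0.0782.

x = (-0.0782, -0.5567, -0.1015, -0.1551)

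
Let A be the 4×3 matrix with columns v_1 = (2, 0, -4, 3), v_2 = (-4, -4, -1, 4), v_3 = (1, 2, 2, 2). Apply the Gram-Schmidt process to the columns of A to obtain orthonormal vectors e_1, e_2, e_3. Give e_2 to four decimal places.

e_2 = (-0.6654, -0.5847, 0.0151, 0.4638)

v_1 = (2, 0, -4, 3); ‖v_1‖ = 5.3852, so e_1 = (0.3714, 0.0000, -0.7428, 0.5571).
e_1·v_2 = 0.3714·(-4) + 0.0000·(-4) + (-0.7428)·(-1) + 0.5571·4 = 1.4856.
u_2 = v_2 − 1.4856·e_1 = (-4.5517, -4.0000, 0.1034, 3.1724).
‖u_2‖ = 6.8405, so e_2 = (-0.6654, -0.5847, 0.0151, 0.4638).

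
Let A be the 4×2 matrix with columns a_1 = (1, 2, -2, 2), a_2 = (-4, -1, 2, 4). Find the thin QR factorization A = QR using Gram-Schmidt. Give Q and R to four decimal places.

Q = [[0.2774, -0.6349], [0.5547, -0.1143], [-0.5547, 0.2794], [0.5547, 0.7111]], R = [[3.6056, -0.5547], [0.0000, 6.0574]]

a_1 = (1, 2, -2, 2); ‖a_1‖ = 3.6056, so e_1 = (0.2774, 0.5547, -0.5547, 0.5547).
e_1·a_2 = 0.2774·(-4) + 0.5547·(-1) + (-0.5547)·2 + 0.5547·4 = -0.5547.
u_2 = a_2 + 0.5547·e_1 = (-3.8462, -0.6923, 1.6923, 4.3077).
‖u_2‖ = 6.0574, so e_2 = (-0.6349, -0.1143, 0.2794, 0.7111).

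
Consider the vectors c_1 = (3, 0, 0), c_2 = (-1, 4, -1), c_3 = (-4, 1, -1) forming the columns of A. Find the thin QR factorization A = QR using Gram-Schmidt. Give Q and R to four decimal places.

c_1 = (3, 0, 0); ‖c_1‖ = 3.0000, so q_1 = (1.0000, 0.0000, 0.0000).
q_1·c_2 = 1.0000·(-1) + 0.0000·4 + 0.0000·(-1) = -1.0000.
u_2 = c_2 + 1.0000·q_1 = (0.0000, 4.0000, -1.0000).
‖u_2‖ = 4.1231, so q_2 = (0.0000, 0.9701, -0.2425).
q_1·c_3 = 1.0000·(-4) + 0.0000·1 + 0.0000·(-1) = -4.0000; q_2·c_3 = 0.0000·(-4) + 0.9701·1 + (-0.2425)·(-1) = 1.2127.
u_3 = c_3 + 4.0000·q_1 − 1.2127·q_2 = (0.0000, -0.1765, -0.7059).
‖u_3‖ = 0.7276, so q_3 = (0.0000, -0.2425, -0.9701).

Q = [[1.0000, 0.0000, 0.0000], [0.0000, 0.9701, -0.2425], [0.0000, -0.2425, -0.9701]], R = [[3.0000, -1.0000, -4.0000], [0.0000, 4.1231, 1.2127], [0.0000, 0.0000, 0.7276]]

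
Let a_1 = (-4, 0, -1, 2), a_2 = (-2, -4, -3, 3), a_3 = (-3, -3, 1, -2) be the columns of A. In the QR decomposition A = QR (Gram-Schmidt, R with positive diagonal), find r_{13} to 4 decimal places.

r_{13} = 1.5275

a_1 = (-4, 0, -1, 2); ‖a_1‖ = 4.5826, so e_1 = (-0.8729, 0.0000, -0.2182, 0.4364).
r_{13} = e_1·a_3 = 1.5275.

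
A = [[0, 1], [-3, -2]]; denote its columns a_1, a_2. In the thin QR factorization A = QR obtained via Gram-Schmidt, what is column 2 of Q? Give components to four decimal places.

q_1 = a_1/‖a_1‖ = (0, -3)/3.0000 = (0.0000, -1.0000).
r_{12} = q_1·a_2 = 2.0000.
u_2 = a_2 − 2.0000·q_1 = (1.0000, 0.0000).
‖u_2‖ = 1.0000, so q_2 = (1.0000, 0.0000).

q_2 = (1.0000, 0.0000)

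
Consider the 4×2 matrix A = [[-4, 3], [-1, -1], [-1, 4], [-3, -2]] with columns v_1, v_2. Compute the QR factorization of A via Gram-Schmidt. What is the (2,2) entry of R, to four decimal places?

r_{22} = 5.1962

v_1 = (-4, -1, -1, -3); ‖v_1‖ = 5.1962, so q_1 = (-0.7698, -0.1925, -0.1925, -0.5774).
q_1·v_2 = (-0.7698)·3 + (-0.1925)·(-1) + (-0.1925)·4 + (-0.5774)·(-2) = -1.7321.
u_2 = v_2 + 1.7321·q_1 = (1.6667, -1.3333, 3.6667, -3.0000).
r_{22} = ‖u_2‖ = 5.1962.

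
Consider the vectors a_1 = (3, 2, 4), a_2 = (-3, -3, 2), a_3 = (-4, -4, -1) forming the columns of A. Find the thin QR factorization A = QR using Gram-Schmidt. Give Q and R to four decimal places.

e_1 = a_1/‖a_1‖ = (3, 2, 4)/5.3852 = (0.5571, 0.3714, 0.7428).
r_{12} = e_1·a_2 = -1.2999.
u_2 = a_2 + 1.2999·e_1 = (-2.2759, -2.5172, 2.9655).
‖u_2‖ = 4.5067, so e_2 = (-0.5050, -0.5586, 0.6580).
r_{13} = e_1·a_3 = -4.4567; r_{23} = e_2·a_3 = 3.5962.
u_3 = a_3 + 4.4567·e_1 − 3.5962·e_2 = (0.2988, -0.3362, -0.0560).
‖u_3‖ = 0.4532, so e_3 = (0.6593, -0.7417, -0.1236).

Q = [[0.5571, -0.5050, 0.6593], [0.3714, -0.5586, -0.7417], [0.7428, 0.6580, -0.1236]], R = [[5.3852, -1.2999, -4.4567], [0.0000, 4.5067, 3.5962], [0.0000, 0.0000, 0.4532]]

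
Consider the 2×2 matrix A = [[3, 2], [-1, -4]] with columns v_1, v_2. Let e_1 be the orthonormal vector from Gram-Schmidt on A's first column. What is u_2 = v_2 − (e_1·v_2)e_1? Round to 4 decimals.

v_1 = (3, -1); ‖v_1‖ = 3.1623, so e_1 = (0.9487, -0.3162).
e_1·v_2 = 0.9487·2 + (-0.3162)·(-4) = 3.1623.
u_2 = v_2 − 3.1623·e_1 = (-1.0000, -3.0000).

u_2 = (-1.0000, -3.0000)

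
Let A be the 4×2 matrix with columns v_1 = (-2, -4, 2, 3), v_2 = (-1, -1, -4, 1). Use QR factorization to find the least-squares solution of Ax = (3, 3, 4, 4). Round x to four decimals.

v_1 = (-2, -4, 2, 3); ‖v_1‖ = 5.7446, so e_1 = (-0.3482, -0.6963, 0.3482, 0.5222).
e_1·v_2 = (-0.3482)·(-1) + (-0.6963)·(-1) + 0.3482·(-4) + 0.5222·1 = 0.1741.
u_2 = v_2 − 0.1741·e_1 = (-0.9394, -0.8788, -4.0606, 0.9091).
‖u_2‖ = 4.3554, so e_2 = (-0.2157, -0.2018, -0.9323, 0.2087).
Qᵀb = (0.3482, -4.1467).
Back-substitute: x_2 = -4.1467/4.3554 = -0.9521.
x_1 = (0.3482 − 0.1741·(-0.9521))/5.7446 = 0.0895.

x = (0.0895, -0.9521)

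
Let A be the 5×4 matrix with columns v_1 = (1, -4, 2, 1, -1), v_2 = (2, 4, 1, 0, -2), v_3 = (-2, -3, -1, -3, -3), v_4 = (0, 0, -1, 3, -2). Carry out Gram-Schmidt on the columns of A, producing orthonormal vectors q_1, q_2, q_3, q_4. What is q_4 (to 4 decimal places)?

q_1 = v_1/‖v_1‖ = (1, -4, 2, 1, -1)/4.7958 = (0.2085, -0.8341, 0.4170, 0.2085, -0.2085).
r_{12} = q_1·v_2 = -2.0851.
u_2 = v_2 + 2.0851·q_1 = (2.4348, 2.2609, 1.8696, 0.4348, -2.4348).
‖u_2‖ = 4.5445, so q_2 = (0.5358, 0.4975, 0.4114, 0.0957, -0.5358).
r_{13} = q_1·v_3 = 1.6681; r_{23} = q_2·v_3 = -1.6551.
u_3 = v_3 − 1.6681·q_1 + 1.6551·q_2 = (-1.4611, -0.7853, -1.0147, -3.1895, -3.5389).
‖u_3‖ = 5.1457, so q_3 = (-0.2839, -0.1526, -0.1972, -0.6198, -0.6878).
r_{14} = q_1·v_4 = 0.6255; r_{24} = q_2·v_4 = 0.9472; r_{34} = q_3·v_4 = -0.2868.
u_4 = v_4 − 0.6255·q_1 − 0.9472·q_2 + 0.2868·q_3 = (-0.7193, 0.0068, -1.7071, 2.6012, -1.5594).
‖u_4‖ = 3.5538, so q_4 = (-0.2024, 0.0019, -0.4804, 0.7319, -0.4388).

q_4 = (-0.2024, 0.0019, -0.4804, 0.7319, -0.4388)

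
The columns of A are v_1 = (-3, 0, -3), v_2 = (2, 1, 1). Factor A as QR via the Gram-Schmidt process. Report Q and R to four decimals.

v_1 = (-3, 0, -3); ‖v_1‖ = 4.2426, so e_1 = (-0.7071, 0.0000, -0.7071).
e_1·v_2 = (-0.7071)·2 + 0.0000·1 + (-0.7071)·1 = -2.1213.
u_2 = v_2 + 2.1213·e_1 = (0.5000, 1.0000, -0.5000).
‖u_2‖ = 1.2247, so e_2 = (0.4082, 0.8165, -0.4082).

Q = [[-0.7071, 0.4082], [0.0000, 0.8165], [-0.7071, -0.4082]], R = [[4.2426, -2.1213], [0.0000, 1.2247]]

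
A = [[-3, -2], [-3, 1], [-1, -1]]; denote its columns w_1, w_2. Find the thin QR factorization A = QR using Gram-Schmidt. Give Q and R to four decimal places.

q_1 = w_1/‖w_1‖ = (-3, -3, -1)/4.3589 = (-0.6882, -0.6882, -0.2294).
r_{12} = q_1·w_2 = 0.9177.
u_2 = w_2 − 0.9177·q_1 = (-1.3684, 1.6316, -0.7895).
‖u_2‖ = 2.2711, so q_2 = (-0.6025, 0.7184, -0.3476).

Q = [[-0.6882, -0.6025], [-0.6882, 0.7184], [-0.2294, -0.3476]], R = [[4.3589, 0.9177], [0.0000, 2.2711]]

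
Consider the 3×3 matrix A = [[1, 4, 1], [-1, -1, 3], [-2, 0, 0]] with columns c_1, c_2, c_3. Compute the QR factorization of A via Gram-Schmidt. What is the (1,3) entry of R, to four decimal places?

r_{13} = -0.8165

c_1 = (1, -1, -2); ‖c_1‖ = 2.4495, so e_1 = (0.4082, -0.4082, -0.8165).
r_{13} = e_1·c_3 = -0.8165.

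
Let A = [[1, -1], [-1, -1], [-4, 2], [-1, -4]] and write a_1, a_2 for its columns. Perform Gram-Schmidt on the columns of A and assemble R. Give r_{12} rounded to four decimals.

a_1 = (1, -1, -4, -1); ‖a_1‖ = 4.3589, so e_1 = (0.2294, -0.2294, -0.9177, -0.2294).
r_{12} = e_1·a_2 = -0.9177.

r_{12} = -0.9177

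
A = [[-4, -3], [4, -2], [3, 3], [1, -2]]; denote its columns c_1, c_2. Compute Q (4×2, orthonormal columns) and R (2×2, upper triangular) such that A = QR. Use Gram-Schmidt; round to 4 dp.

Q = [[-0.6172, -0.4061], [0.6172, -0.6338], [0.4629, 0.4605], [0.1543, -0.4704]], R = [[6.4807, 1.6973], [0.0000, 4.8082]]

q_1 = c_1/‖c_1‖ = (-4, 4, 3, 1)/6.4807 = (-0.6172, 0.6172, 0.4629, 0.1543).
r_{12} = q_1·c_2 = 1.6973.
u_2 = c_2 − 1.6973·q_1 = (-1.9524, -3.0476, 2.2143, -2.2619).
‖u_2‖ = 4.8082, so q_2 = (-0.4061, -0.6338, 0.4605, -0.4704).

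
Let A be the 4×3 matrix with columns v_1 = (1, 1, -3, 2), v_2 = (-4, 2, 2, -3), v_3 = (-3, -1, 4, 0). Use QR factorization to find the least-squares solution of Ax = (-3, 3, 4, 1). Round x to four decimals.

x = (0.9802, 0.5178, 1.0909)

v_1 = (1, 1, -3, 2); ‖v_1‖ = 3.8730, so e_1 = (0.2582, 0.2582, -0.7746, 0.5164).
e_1·v_2 = 0.2582·(-4) + 0.2582·2 + (-0.7746)·2 + 0.5164·(-3) = -3.6148.
u_2 = v_2 + 3.6148·e_1 = (-3.0667, 2.9333, -0.8000, -1.1333).
‖u_2‖ = 4.4647, so e_2 = (-0.6869, 0.6570, -0.1792, -0.2538).
e_1·v_3 = 0.2582·(-3) + 0.2582·(-1) + (-0.7746)·4 + 0.5164·0 = -4.1312; e_2·v_3 = (-0.6869)·(-3) + 0.6570·(-1) + (-0.1792)·4 + (-0.2538)·0 = 0.6869.
u_3 = v_3 + 4.1312·e_1 − 0.6869·e_2 = (-1.4615, -0.3846, 0.9231, 2.3077).
‖u_3‖ = 2.9089, so e_3 = (-0.5024, -0.1322, 0.3173, 0.7933).
Qᵀb = (-2.5820, 3.0611, 3.1733).
Back-substitute: x_3 = 3.1733/2.9089 = 1.0909.
x_2 = (3.0611 − 0.6869·1.0909)/4.4647 = 0.5178.
x_1 = (-2.5820 + 3.6148·0.5178 + 4.1312·1.0909)/3.8730 = 0.9802.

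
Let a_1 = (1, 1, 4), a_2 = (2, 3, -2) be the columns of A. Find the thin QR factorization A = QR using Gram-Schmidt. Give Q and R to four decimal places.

a_1 = (1, 1, 4); ‖a_1‖ = 4.2426, so e_1 = (0.2357, 0.2357, 0.9428).
e_1·a_2 = 0.2357·2 + 0.2357·3 + 0.9428·(-2) = -0.7071.
u_2 = a_2 + 0.7071·e_1 = (2.1667, 3.1667, -1.3333).
‖u_2‖ = 4.0620, so e_2 = (0.5334, 0.7796, -0.3282).

Q = [[0.2357, 0.5334], [0.2357, 0.7796], [0.9428, -0.3282]], R = [[4.2426, -0.7071], [0.0000, 4.0620]]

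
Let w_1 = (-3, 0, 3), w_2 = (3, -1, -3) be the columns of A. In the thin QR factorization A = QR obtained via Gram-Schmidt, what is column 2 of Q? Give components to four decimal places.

w_1 = (-3, 0, 3); ‖w_1‖ = 4.2426, so q_1 = (-0.7071, 0.0000, 0.7071).
q_1·w_2 = (-0.7071)·3 + 0.0000·(-1) + 0.7071·(-3) = -4.2426.
u_2 = w_2 + 4.2426·q_1 = (0.0000, -1.0000, 0.0000).
‖u_2‖ = 1.0000, so q_2 = (0.0000, -1.0000, 0.0000).

q_2 = (0.0000, -1.0000, 0.0000)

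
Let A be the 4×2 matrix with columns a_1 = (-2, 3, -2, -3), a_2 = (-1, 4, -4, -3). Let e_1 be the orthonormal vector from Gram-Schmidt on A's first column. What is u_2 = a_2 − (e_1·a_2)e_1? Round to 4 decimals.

e_1 = a_1/‖a_1‖ = (-2, 3, -2, -3)/5.0990 = (-0.3922, 0.5883, -0.3922, -0.5883).
r_{12} = e_1·a_2 = 6.0796.
u_2 = a_2 − 6.0796·e_1 = (1.3846, 0.4231, -1.6154, 0.5769).

u_2 = (1.3846, 0.4231, -1.6154, 0.5769)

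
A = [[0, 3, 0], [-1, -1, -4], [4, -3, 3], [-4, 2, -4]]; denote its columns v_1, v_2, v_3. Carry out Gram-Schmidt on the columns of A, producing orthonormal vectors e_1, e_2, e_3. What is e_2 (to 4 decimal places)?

v_1 = (0, -1, 4, -4); ‖v_1‖ = 5.7446, so e_1 = (0.0000, -0.1741, 0.6963, -0.6963).
e_1·v_2 = 0.0000·3 + (-0.1741)·(-1) + 0.6963·(-3) + (-0.6963)·2 = -3.3075.
u_2 = v_2 + 3.3075·e_1 = (3.0000, -1.5758, -0.6970, -0.3030).
‖u_2‖ = 3.4728, so e_2 = (0.8638, -0.4537, -0.2007, -0.0873).

e_2 = (0.8638, -0.4537, -0.2007, -0.0873)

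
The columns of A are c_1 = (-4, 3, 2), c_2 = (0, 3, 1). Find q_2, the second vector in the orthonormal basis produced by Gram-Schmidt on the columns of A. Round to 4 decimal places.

q_1 = c_1/‖c_1‖ = (-4, 3, 2)/5.3852 = (-0.7428, 0.5571, 0.3714).
r_{12} = q_1·c_2 = 2.0426.
u_2 = c_2 − 2.0426·q_1 = (1.5172, 1.8621, 0.2414).
‖u_2‖ = 2.4140, so q_2 = (0.6285, 0.7713, 0.1000).

q_2 = (0.6285, 0.7713, 0.1000)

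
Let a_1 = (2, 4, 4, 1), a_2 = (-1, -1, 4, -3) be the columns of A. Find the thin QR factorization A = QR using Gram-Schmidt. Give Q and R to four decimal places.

Q = [[0.3288, -0.2720], [0.6576, -0.3467], [0.6576, 0.6401], [0.1644, -0.6294]], R = [[6.0828, 1.1508], [0.0000, 5.0671]]

q_1 = a_1/‖a_1‖ = (2, 4, 4, 1)/6.0828 = (0.3288, 0.6576, 0.6576, 0.1644).
r_{12} = q_1·a_2 = 1.1508.
u_2 = a_2 − 1.1508·q_1 = (-1.3784, -1.7568, 3.2432, -3.1892).
‖u_2‖ = 5.0671, so q_2 = (-0.2720, -0.3467, 0.6401, -0.6294).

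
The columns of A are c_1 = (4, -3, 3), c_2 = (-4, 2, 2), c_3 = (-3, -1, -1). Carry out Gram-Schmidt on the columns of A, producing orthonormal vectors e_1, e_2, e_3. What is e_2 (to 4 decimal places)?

e_2 = (-0.5218, 0.1449, 0.8407)

c_1 = (4, -3, 3); ‖c_1‖ = 5.8310, so e_1 = (0.6860, -0.5145, 0.5145).
e_1·c_2 = 0.6860·(-4) + (-0.5145)·2 + 0.5145·2 = -2.7440.
u_2 = c_2 + 2.7440·e_1 = (-2.1176, 0.5882, 3.4118).
‖u_2‖ = 4.0584, so e_2 = (-0.5218, 0.1449, 0.8407).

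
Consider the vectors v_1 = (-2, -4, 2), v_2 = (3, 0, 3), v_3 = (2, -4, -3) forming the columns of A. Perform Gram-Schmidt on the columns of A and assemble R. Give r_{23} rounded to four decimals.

r_{23} = -0.7071

e_1 = v_1/‖v_1‖ = (-2, -4, 2)/4.8990 = (-0.4082, -0.8165, 0.4082).
r_{12} = e_1·v_2 = 0.0000.
u_2 = v_2 − 0.0000·e_1 = (3.0000, 0.0000, 3.0000).
‖u_2‖ = 4.2426, so e_2 = (0.7071, 0.0000, 0.7071).
r_{23} = e_2·v_3 = -0.7071.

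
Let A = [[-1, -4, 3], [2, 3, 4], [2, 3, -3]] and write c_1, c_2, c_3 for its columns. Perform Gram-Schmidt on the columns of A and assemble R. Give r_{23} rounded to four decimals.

e_1 = c_1/‖c_1‖ = (-1, 2, 2)/3.0000 = (-0.3333, 0.6667, 0.6667).
r_{12} = e_1·c_2 = 5.3333.
u_2 = c_2 − 5.3333·e_1 = (-2.2222, -0.5556, -0.5556).
‖u_2‖ = 2.3570, so e_2 = (-0.9428, -0.2357, -0.2357).
r_{23} = e_2·c_3 = -3.0641.

r_{23} = -3.0641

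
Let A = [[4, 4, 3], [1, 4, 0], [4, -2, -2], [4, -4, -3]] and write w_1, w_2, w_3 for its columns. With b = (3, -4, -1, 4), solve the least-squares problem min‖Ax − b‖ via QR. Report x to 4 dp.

e_1 = w_1/‖w_1‖ = (4, 1, 4, 4)/7.0000 = (0.5714, 0.1429, 0.5714, 0.5714).
r_{12} = e_1·w_2 = -0.5714.
u_2 = w_2 + 0.5714·e_1 = (4.3265, 4.0816, -1.6735, -3.6735).
‖u_2‖ = 7.1884, so e_2 = (0.6019, 0.5678, -0.2328, -0.5110).
r_{13} = e_1·w_3 = -1.1429; r_{23} = e_2·w_3 = 3.8043.
u_3 = w_3 + 1.1429·e_1 − 3.8043·e_2 = (1.3633, -1.9968, -0.4613, -0.4028).
‖u_3‖ = 2.4942, so e_3 = (0.5466, -0.8006, -0.1849, -0.1615).
Qᵀb = (2.8571, -2.2769, 4.3810).
Back-substitute: x_3 = 4.3810/2.4942 = 1.7565.
x_2 = (-2.2769 − 3.8043·1.7565)/7.1884 = -1.2463.
x_1 = (2.8571 + 0.5714·(-1.2463) + 1.1429·1.7565)/7.0000 = 0.5932.

x = (0.5932, -1.2463, 1.7565)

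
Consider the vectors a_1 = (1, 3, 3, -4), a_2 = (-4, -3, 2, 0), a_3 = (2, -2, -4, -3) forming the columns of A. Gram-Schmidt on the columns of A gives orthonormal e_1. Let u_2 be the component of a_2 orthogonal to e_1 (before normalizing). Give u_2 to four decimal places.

u_2 = (-3.8000, -2.4000, 2.6000, -0.8000)

a_1 = (1, 3, 3, -4); ‖a_1‖ = 5.9161, so e_1 = (0.1690, 0.5071, 0.5071, -0.6761).
e_1·a_2 = 0.1690·(-4) + 0.5071·(-3) + 0.5071·2 + (-0.6761)·0 = -1.1832.
u_2 = a_2 + 1.1832·e_1 = (-3.8000, -2.4000, 2.6000, -0.8000).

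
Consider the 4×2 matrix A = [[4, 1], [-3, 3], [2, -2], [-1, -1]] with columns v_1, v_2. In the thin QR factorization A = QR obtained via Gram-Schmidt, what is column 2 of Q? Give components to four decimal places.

e_2 = (0.5762, 0.6133, -0.4089, -0.3531)

e_1 = v_1/‖v_1‖ = (4, -3, 2, -1)/5.4772 = (0.7303, -0.5477, 0.3651, -0.1826).
r_{12} = e_1·v_2 = -1.4606.
u_2 = v_2 + 1.4606·e_1 = (2.0667, 2.2000, -1.4667, -1.2667).
‖u_2‖ = 3.5870, so e_2 = (0.5762, 0.6133, -0.4089, -0.3531).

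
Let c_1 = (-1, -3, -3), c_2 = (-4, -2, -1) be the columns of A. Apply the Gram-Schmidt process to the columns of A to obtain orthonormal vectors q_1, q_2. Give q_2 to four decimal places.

q_2 = (-0.9530, 0.0151, 0.3025)

q_1 = c_1/‖c_1‖ = (-1, -3, -3)/4.3589 = (-0.2294, -0.6882, -0.6882).
r_{12} = q_1·c_2 = 2.9824.
u_2 = c_2 − 2.9824·q_1 = (-3.3158, 0.0526, 1.0526).
‖u_2‖ = 3.4793, so q_2 = (-0.9530, 0.0151, 0.3025).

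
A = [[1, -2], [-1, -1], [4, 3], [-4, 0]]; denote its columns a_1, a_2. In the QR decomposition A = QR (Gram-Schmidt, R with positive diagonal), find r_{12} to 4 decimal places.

r_{12} = 1.8865

a_1 = (1, -1, 4, -4); ‖a_1‖ = 5.8310, so q_1 = (0.1715, -0.1715, 0.6860, -0.6860).
r_{12} = q_1·a_2 = 1.8865.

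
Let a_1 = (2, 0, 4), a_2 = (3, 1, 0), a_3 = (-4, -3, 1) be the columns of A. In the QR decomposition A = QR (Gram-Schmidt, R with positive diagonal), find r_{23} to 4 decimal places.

e_1 = a_1/‖a_1‖ = (2, 0, 4)/4.4721 = (0.4472, 0.0000, 0.8944).
r_{12} = e_1·a_2 = 1.3416.
u_2 = a_2 − 1.3416·e_1 = (2.4000, 1.0000, -1.2000).
‖u_2‖ = 2.8636, so e_2 = (0.8381, 0.3492, -0.4191).
r_{23} = e_2·a_3 = -4.8192.

r_{23} = -4.8192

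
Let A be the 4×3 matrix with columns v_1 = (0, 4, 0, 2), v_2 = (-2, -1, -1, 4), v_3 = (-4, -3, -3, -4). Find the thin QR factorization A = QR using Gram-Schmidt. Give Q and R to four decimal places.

Q = [[0.0000, -0.4344, -0.6980], [0.8944, -0.3909, 0.2143], [0.0000, -0.2172, -0.5322], [0.4472, 0.7819, -0.4285]], R = [[4.4721, 0.8944, -4.4721], [0.0000, 4.6043, 0.4344], [0.0000, 0.0000, 5.4600]]

v_1 = (0, 4, 0, 2); ‖v_1‖ = 4.4721, so q_1 = (0.0000, 0.8944, 0.0000, 0.4472).
q_1·v_2 = 0.0000·(-2) + 0.8944·(-1) + 0.0000·(-1) + 0.4472·4 = 0.8944.
u_2 = v_2 − 0.8944·q_1 = (-2.0000, -1.8000, -1.0000, 3.6000).
‖u_2‖ = 4.6043, so q_2 = (-0.4344, -0.3909, -0.2172, 0.7819).
q_1·v_3 = 0.0000·(-4) + 0.8944·(-3) + 0.0000·(-3) + 0.4472·(-4) = -4.4721; q_2·v_3 = (-0.4344)·(-4) + (-0.3909)·(-3) + (-0.2172)·(-3) + 0.7819·(-4) = 0.4344.
u_3 = v_3 + 4.4721·q_1 − 0.4344·q_2 = (-3.8113, 1.1698, -2.9057, -2.3396).
‖u_3‖ = 5.4600, so q_3 = (-0.6980, 0.2143, -0.5322, -0.4285).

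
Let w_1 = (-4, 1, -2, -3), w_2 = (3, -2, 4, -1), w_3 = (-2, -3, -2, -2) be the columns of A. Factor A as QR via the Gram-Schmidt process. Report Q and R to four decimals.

w_1 = (-4, 1, -2, -3); ‖w_1‖ = 5.4772, so q_1 = (-0.7303, 0.1826, -0.3651, -0.5477).
q_1·w_2 = (-0.7303)·3 + 0.1826·(-2) + (-0.3651)·4 + (-0.5477)·(-1) = -3.4689.
u_2 = w_2 + 3.4689·q_1 = (0.4667, -1.3667, 2.7333, -2.9000).
‖u_2‖ = 4.2387, so q_2 = (0.1101, -0.3224, 0.6449, -0.6842).
q_1·w_3 = (-0.7303)·(-2) + 0.1826·(-3) + (-0.3651)·(-2) + (-0.5477)·(-2) = 2.7386; q_2·w_3 = 0.1101·(-2) + (-0.3224)·(-3) + 0.6449·(-2) + (-0.6842)·(-2) = 0.8257.
u_3 = w_3 − 2.7386·q_1 − 0.8257·q_2 = (-0.0909, -3.2338, -1.5325, 0.0649).
‖u_3‖ = 3.5802, so q_3 = (-0.0254, -0.9032, -0.4280, 0.0181).

Q = [[-0.7303, 0.1101, -0.0254], [0.1826, -0.3224, -0.9032], [-0.3651, 0.6449, -0.4280], [-0.5477, -0.6842, 0.0181]], R = [[5.4772, -3.4689, 2.7386], [0.0000, 4.2387, 0.8257], [0.0000, 0.0000, 3.5802]]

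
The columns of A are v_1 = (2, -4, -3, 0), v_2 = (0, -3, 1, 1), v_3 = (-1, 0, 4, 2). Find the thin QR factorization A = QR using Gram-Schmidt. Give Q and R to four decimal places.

Q = [[0.3714, -0.2167, 0.6823], [-0.7428, -0.6139, 0.2606], [-0.5571, 0.6741, 0.1073], [0.0000, 0.3491, 0.6746]], R = [[5.3852, 1.6713, -2.5997], [0.0000, 2.8648, 3.6111], [0.0000, 0.0000, 1.0962]]

v_1 = (2, -4, -3, 0); ‖v_1‖ = 5.3852, so q_1 = (0.3714, -0.7428, -0.5571, 0.0000).
q_1·v_2 = 0.3714·0 + (-0.7428)·(-3) + (-0.5571)·1 + 0.0000·1 = 1.6713.
u_2 = v_2 − 1.6713·q_1 = (-0.6207, -1.7586, 1.9310, 1.0000).
‖u_2‖ = 2.8648, so q_2 = (-0.2167, -0.6139, 0.6741, 0.3491).
q_1·v_3 = 0.3714·(-1) + (-0.7428)·0 + (-0.5571)·4 + 0.0000·2 = -2.5997; q_2·v_3 = (-0.2167)·(-1) + (-0.6139)·0 + 0.6741·4 + 0.3491·2 = 3.6111.
u_3 = v_3 + 2.5997·q_1 − 3.6111·q_2 = (0.7479, 0.2857, 0.1176, 0.7395).
‖u_3‖ = 1.0962, so q_3 = (0.6823, 0.2606, 0.1073, 0.6746).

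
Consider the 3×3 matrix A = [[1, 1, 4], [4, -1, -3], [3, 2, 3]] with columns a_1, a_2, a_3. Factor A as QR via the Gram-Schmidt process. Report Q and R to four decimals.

Q = [[0.1961, 0.3720, 0.9073], [0.7845, -0.6147, 0.0825], [0.5883, 0.6955, -0.4124]], R = [[5.0990, 0.5883, 0.1961], [0.0000, 2.3778, 5.4188], [0.0000, 0.0000, 2.1444]]

a_1 = (1, 4, 3); ‖a_1‖ = 5.0990, so q_1 = (0.1961, 0.7845, 0.5883).
q_1·a_2 = 0.1961·1 + 0.7845·(-1) + 0.5883·2 = 0.5883.
u_2 = a_2 − 0.5883·q_1 = (0.8846, -1.4615, 1.6538).
‖u_2‖ = 2.3778, so q_2 = (0.3720, -0.6147, 0.6955).
q_1·a_3 = 0.1961·4 + 0.7845·(-3) + 0.5883·3 = 0.1961; q_2·a_3 = 0.3720·4 + (-0.6147)·(-3) + 0.6955·3 = 5.4188.
u_3 = a_3 − 0.1961·q_1 − 5.4188·q_2 = (1.9456, 0.1769, -0.8844).
‖u_3‖ = 2.1444, so q_3 = (0.9073, 0.0825, -0.4124).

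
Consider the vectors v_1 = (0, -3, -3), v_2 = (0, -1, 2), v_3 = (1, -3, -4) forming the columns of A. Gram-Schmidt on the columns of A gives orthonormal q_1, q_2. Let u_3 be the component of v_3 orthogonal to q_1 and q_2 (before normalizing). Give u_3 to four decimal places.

u_3 = (1.0000, 0.0000, 0.0000)

v_1 = (0, -3, -3); ‖v_1‖ = 4.2426, so q_1 = (0.0000, -0.7071, -0.7071).
q_1·v_2 = 0.0000·0 + (-0.7071)·(-1) + (-0.7071)·2 = -0.7071.
u_2 = v_2 + 0.7071·q_1 = (0.0000, -1.5000, 1.5000).
‖u_2‖ = 2.1213, so q_2 = (0.0000, -0.7071, 0.7071).
q_1·v_3 = 0.0000·1 + (-0.7071)·(-3) + (-0.7071)·(-4) = 4.9497; q_2·v_3 = 0.0000·1 + (-0.7071)·(-3) + 0.7071·(-4) = -0.7071.
u_3 = v_3 − 4.9497·q_1 + 0.7071·q_2 = (1.0000, 0.0000, 0.0000).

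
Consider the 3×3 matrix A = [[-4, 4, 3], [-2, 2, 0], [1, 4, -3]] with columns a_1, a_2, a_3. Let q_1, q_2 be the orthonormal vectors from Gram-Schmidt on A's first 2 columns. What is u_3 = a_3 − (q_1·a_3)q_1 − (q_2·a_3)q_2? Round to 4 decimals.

u_3 = (0.6000, -1.2000, 0.0000)

a_1 = (-4, -2, 1); ‖a_1‖ = 4.5826, so q_1 = (-0.8729, -0.4364, 0.2182).
q_1·a_2 = (-0.8729)·4 + (-0.4364)·2 + 0.2182·4 = -3.4915.
u_2 = a_2 + 3.4915·q_1 = (0.9524, 0.4762, 4.7619).
‖u_2‖ = 4.8795, so q_2 = (0.1952, 0.0976, 0.9759).
q_1·a_3 = (-0.8729)·3 + (-0.4364)·0 + 0.2182·(-3) = -3.2733; q_2·a_3 = 0.1952·3 + 0.0976·0 + 0.9759·(-3) = -2.3422.
u_3 = a_3 + 3.2733·q_1 + 2.3422·q_2 = (0.6000, -1.2000, 0.0000).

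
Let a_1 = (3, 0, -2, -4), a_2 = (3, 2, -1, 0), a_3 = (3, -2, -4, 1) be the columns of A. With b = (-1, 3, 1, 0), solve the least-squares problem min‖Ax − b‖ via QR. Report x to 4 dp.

q_1 = a_1/‖a_1‖ = (3, 0, -2, -4)/5.3852 = (0.5571, 0.0000, -0.3714, -0.7428).
r_{12} = q_1·a_2 = 2.0426.
u_2 = a_2 − 2.0426·q_1 = (1.8621, 2.0000, -0.2414, 1.5172).
‖u_2‖ = 3.1349, so q_2 = (0.5940, 0.6380, -0.0770, 0.4840).
r_{13} = q_1·a_3 = 2.4140; r_{23} = q_2·a_3 = 1.2980.
u_3 = a_3 − 2.4140·q_1 − 1.2980·q_2 = (0.8842, -2.8281, -3.0035, 2.1649).
‖u_3‖ = 4.7421, so q_3 = (0.1865, -0.5964, -0.6334, 0.4565).
Qᵀb = (-0.9285, 1.2430, -2.6089).
Back-substitute: x_3 = -2.6089/4.7421 = -0.5502.
x_2 = (1.2430 − 1.2980·(-0.5502))/3.1349 = 0.6243.
x_1 = (-0.9285 − 2.0426·0.6243 − 2.4140·(-0.5502))/5.3852 = -0.1626.

x = (-0.1626, 0.6243, -0.5502)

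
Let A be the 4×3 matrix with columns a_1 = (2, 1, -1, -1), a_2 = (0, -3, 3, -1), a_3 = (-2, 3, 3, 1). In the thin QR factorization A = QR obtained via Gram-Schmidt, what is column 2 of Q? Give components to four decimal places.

a_1 = (2, 1, -1, -1); ‖a_1‖ = 2.6458, so q_1 = (0.7559, 0.3780, -0.3780, -0.3780).
q_1·a_2 = 0.7559·0 + 0.3780·(-3) + (-0.3780)·3 + (-0.3780)·(-1) = -1.8898.
u_2 = a_2 + 1.8898·q_1 = (1.4286, -2.2857, 2.2857, -1.7143).
‖u_2‖ = 3.9279, so q_2 = (0.3637, -0.5819, 0.5819, -0.4364).

q_2 = (0.3637, -0.5819, 0.5819, -0.4364)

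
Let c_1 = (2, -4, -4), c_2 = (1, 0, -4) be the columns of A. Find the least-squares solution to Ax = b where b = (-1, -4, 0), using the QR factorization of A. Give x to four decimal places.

e_1 = c_1/‖c_1‖ = (2, -4, -4)/6.0000 = (0.3333, -0.6667, -0.6667).
r_{12} = e_1·c_2 = 3.0000.
u_2 = c_2 − 3.0000·e_1 = (0.0000, 2.0000, -2.0000).
‖u_2‖ = 2.8284, so e_2 = (0.0000, 0.7071, -0.7071).
Qᵀb = (2.3333, -2.8284).
Back-substitute: x_2 = -2.8284/2.8284 = -1.0000.
x_1 = (2.3333 − 3.0000·(-1.0000))/6.0000 = 0.8889.

x = (0.8889, -1.0000)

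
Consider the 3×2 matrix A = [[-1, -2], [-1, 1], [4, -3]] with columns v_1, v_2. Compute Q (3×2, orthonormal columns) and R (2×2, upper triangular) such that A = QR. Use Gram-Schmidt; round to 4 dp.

v_1 = (-1, -1, 4); ‖v_1‖ = 4.2426, so q_1 = (-0.2357, -0.2357, 0.9428).
q_1·v_2 = (-0.2357)·(-2) + (-0.2357)·1 + 0.9428·(-3) = -2.5927.
u_2 = v_2 + 2.5927·q_1 = (-2.6111, 0.3889, -0.5556).
‖u_2‖ = 2.6977, so q_2 = (-0.9679, 0.1442, -0.2059).

Q = [[-0.2357, -0.9679], [-0.2357, 0.1442], [0.9428, -0.2059]], R = [[4.2426, -2.5927], [0.0000, 2.6977]]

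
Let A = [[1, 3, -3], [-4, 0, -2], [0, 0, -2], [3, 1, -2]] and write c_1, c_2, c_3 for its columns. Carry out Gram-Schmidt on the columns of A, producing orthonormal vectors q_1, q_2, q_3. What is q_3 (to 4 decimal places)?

q_3 = (0.1826, -0.3651, -0.7303, -0.5477)

c_1 = (1, -4, 0, 3); ‖c_1‖ = 5.0990, so q_1 = (0.1961, -0.7845, 0.0000, 0.5883).
q_1·c_2 = 0.1961·3 + (-0.7845)·0 + 0.0000·0 + 0.5883·1 = 1.1767.
u_2 = c_2 − 1.1767·q_1 = (2.7692, 0.9231, 0.0000, 0.3077).
‖u_2‖ = 2.9352, so q_2 = (0.9435, 0.3145, 0.0000, 0.1048).
q_1·c_3 = 0.1961·(-3) + (-0.7845)·(-2) + 0.0000·(-2) + 0.5883·(-2) = -0.1961; q_2·c_3 = 0.9435·(-3) + 0.3145·(-2) + 0.0000·(-2) + 0.1048·(-2) = -3.6690.
u_3 = c_3 + 0.1961·q_1 + 3.6690·q_2 = (0.5000, -1.0000, -2.0000, -1.5000).
‖u_3‖ = 2.7386, so q_3 = (0.1826, -0.3651, -0.7303, -0.5477).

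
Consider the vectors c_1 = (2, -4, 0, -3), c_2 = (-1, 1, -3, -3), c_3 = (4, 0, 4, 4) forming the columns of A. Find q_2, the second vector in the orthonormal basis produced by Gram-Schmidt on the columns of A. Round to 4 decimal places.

q_1 = c_1/‖c_1‖ = (2, -4, 0, -3)/5.3852 = (0.3714, -0.7428, 0.0000, -0.5571).
r_{12} = q_1·c_2 = 0.5571.
u_2 = c_2 − 0.5571·q_1 = (-1.2069, 1.4138, -3.0000, -2.6897).
‖u_2‖ = 4.4373, so q_2 = (-0.2720, 0.3186, -0.6761, -0.6061).

q_2 = (-0.2720, 0.3186, -0.6761, -0.6061)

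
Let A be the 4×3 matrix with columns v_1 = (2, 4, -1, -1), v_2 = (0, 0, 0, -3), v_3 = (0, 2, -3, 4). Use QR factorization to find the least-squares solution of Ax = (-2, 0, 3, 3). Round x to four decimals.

v_1 = (2, 4, -1, -1); ‖v_1‖ = 4.6904, so e_1 = (0.4264, 0.8528, -0.2132, -0.2132).
e_1·v_2 = 0.4264·0 + 0.8528·0 + (-0.2132)·0 + (-0.2132)·(-3) = 0.6396.
u_2 = v_2 − 0.6396·e_1 = (-0.2727, -0.5455, 0.1364, -2.8636).
‖u_2‖ = 2.9310, so e_2 = (-0.0930, -0.1861, 0.0465, -0.9770).
e_1·v_3 = 0.4264·0 + 0.8528·2 + (-0.2132)·(-3) + (-0.2132)·4 = 1.4924; e_2·v_3 = (-0.0930)·0 + (-0.1861)·2 + 0.0465·(-3) + (-0.9770)·4 = -4.4198.
u_3 = v_3 − 1.4924·e_1 + 4.4198·e_2 = (-1.0476, -0.0952, -2.4762, 0.0000).
‖u_3‖ = 2.6904, so e_3 = (-0.3894, -0.0354, -0.9204, 0.0000).
Qᵀb = (-2.1320, -2.6054, -1.9824).
Back-substitute: x_3 = -1.9824/2.6904 = -0.7368.
x_2 = (-2.6054 + 4.4198·(-0.7368))/2.9310 = -2.0000.
x_1 = (-2.1320 − 0.6396·(-2.0000) − 1.4924·(-0.7368))/4.6904 = 0.0526.

x = (0.0526, -2.0000, -0.7368)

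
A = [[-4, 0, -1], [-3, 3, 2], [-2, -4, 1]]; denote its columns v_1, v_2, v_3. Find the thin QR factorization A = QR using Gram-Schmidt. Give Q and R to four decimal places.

q_1 = v_1/‖v_1‖ = (-4, -3, -2)/5.3852 = (-0.7428, -0.5571, -0.3714).
r_{12} = q_1·v_2 = -0.1857.
u_2 = v_2 + 0.1857·q_1 = (-0.1379, 2.8966, -4.0690).
‖u_2‖ = 4.9966, so q_2 = (-0.0276, 0.5797, -0.8144).
r_{13} = q_1·v_3 = -0.7428; r_{23} = q_2·v_3 = 0.3727.
u_3 = v_3 + 0.7428·q_1 − 0.3727·q_2 = (-1.5414, 1.3702, 1.0276).
‖u_3‖ = 2.3042, so q_3 = (-0.6690, 0.5946, 0.4460).

Q = [[-0.7428, -0.0276, -0.6690], [-0.5571, 0.5797, 0.5946], [-0.3714, -0.8144, 0.4460]], R = [[5.3852, -0.1857, -0.7428], [0.0000, 4.9966, 0.3727], [0.0000, 0.0000, 2.3042]]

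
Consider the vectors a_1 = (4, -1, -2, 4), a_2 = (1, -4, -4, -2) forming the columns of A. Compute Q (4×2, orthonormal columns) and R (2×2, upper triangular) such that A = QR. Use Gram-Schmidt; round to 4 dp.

Q = [[0.6576, 0.0228], [-0.1644, -0.6371], [-0.3288, -0.6007], [0.6576, -0.4824]], R = [[6.0828, 1.3152], [0.0000, 5.9389]]

a_1 = (4, -1, -2, 4); ‖a_1‖ = 6.0828, so e_1 = (0.6576, -0.1644, -0.3288, 0.6576).
e_1·a_2 = 0.6576·1 + (-0.1644)·(-4) + (-0.3288)·(-4) + 0.6576·(-2) = 1.3152.
u_2 = a_2 − 1.3152·e_1 = (0.1351, -3.7838, -3.5676, -2.8649).
‖u_2‖ = 5.9389, so e_2 = (0.0228, -0.6371, -0.6007, -0.4824).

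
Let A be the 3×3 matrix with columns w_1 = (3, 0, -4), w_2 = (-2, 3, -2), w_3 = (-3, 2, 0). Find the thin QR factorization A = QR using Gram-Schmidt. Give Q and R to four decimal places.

e_1 = w_1/‖w_1‖ = (3, 0, -4)/5.0000 = (0.6000, 0.0000, -0.8000).
r_{12} = e_1·w_2 = 0.4000.
u_2 = w_2 − 0.4000·e_1 = (-2.2400, 3.0000, -1.6800).
‖u_2‖ = 4.1037, so e_2 = (-0.5459, 0.7311, -0.4094).
r_{13} = e_1·w_3 = -1.8000; r_{23} = e_2·w_3 = 3.0997.
u_3 = w_3 + 1.8000·e_1 − 3.0997·e_2 = (-0.2280, -0.2660, -0.1710).
‖u_3‖ = 0.3899, so e_3 = (-0.5848, -0.6823, -0.4386).

Q = [[0.6000, -0.5459, -0.5848], [0.0000, 0.7311, -0.6823], [-0.8000, -0.4094, -0.4386]], R = [[5.0000, 0.4000, -1.8000], [0.0000, 4.1037, 3.0997], [0.0000, 0.0000, 0.3899]]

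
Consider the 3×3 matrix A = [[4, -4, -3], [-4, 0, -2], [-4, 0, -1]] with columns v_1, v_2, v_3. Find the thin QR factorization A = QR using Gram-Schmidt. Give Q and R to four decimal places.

v_1 = (4, -4, -4); ‖v_1‖ = 6.9282, so e_1 = (0.5774, -0.5774, -0.5774).
e_1·v_2 = 0.5774·(-4) + (-0.5774)·0 + (-0.5774)·0 = -2.3094.
u_2 = v_2 + 2.3094·e_1 = (-2.6667, -1.3333, -1.3333).
‖u_2‖ = 3.2660, so e_2 = (-0.8165, -0.4082, -0.4082).
e_1·v_3 = 0.5774·(-3) + (-0.5774)·(-2) + (-0.5774)·(-1) = 0.0000; e_2·v_3 = (-0.8165)·(-3) + (-0.4082)·(-2) + (-0.4082)·(-1) = 3.6742.
u_3 = v_3 + 0.0000·e_1 − 3.6742·e_2 = (0.0000, -0.5000, 0.5000).
‖u_3‖ = 0.7071, so e_3 = (0.0000, -0.7071, 0.7071).

Q = [[0.5774, -0.8165, 0.0000], [-0.5774, -0.4082, -0.7071], [-0.5774, -0.4082, 0.7071]], R = [[6.9282, -2.3094, 0.0000], [0.0000, 3.2660, 3.6742], [0.0000, 0.0000, 0.7071]]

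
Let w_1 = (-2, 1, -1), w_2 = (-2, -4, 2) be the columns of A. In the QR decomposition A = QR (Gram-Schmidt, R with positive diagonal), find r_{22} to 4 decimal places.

w_1 = (-2, 1, -1); ‖w_1‖ = 2.4495, so e_1 = (-0.8165, 0.4082, -0.4082).
e_1·w_2 = (-0.8165)·(-2) + 0.4082·(-4) + (-0.4082)·2 = -0.8165.
u_2 = w_2 + 0.8165·e_1 = (-2.6667, -3.6667, 1.6667).
r_{22} = ‖u_2‖ = 4.8305.

r_{22} = 4.8305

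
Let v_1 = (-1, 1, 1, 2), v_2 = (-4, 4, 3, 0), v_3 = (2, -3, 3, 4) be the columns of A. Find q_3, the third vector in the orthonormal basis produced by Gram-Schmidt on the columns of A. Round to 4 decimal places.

q_3 = (0.1959, -0.4519, 0.8636, -0.1080)

q_1 = v_1/‖v_1‖ = (-1, 1, 1, 2)/2.6458 = (-0.3780, 0.3780, 0.3780, 0.7559).
r_{12} = q_1·v_2 = 4.1576.
u_2 = v_2 − 4.1576·q_1 = (-2.4286, 2.4286, 1.4286, -3.1429).
‖u_2‖ = 4.8697, so q_2 = (-0.4987, 0.4987, 0.2934, -0.6454).
r_{13} = q_1·v_3 = 2.2678; r_{23} = q_2·v_3 = -4.1950.
u_3 = v_3 − 2.2678·q_1 + 4.1950·q_2 = (0.7651, -1.7651, 3.3735, -0.4217).
‖u_3‖ = 3.9063, so q_3 = (0.1959, -0.4519, 0.8636, -0.1080).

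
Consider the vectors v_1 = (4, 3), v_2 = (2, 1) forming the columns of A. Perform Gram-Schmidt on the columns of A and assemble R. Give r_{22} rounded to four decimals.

r_{22} = 0.4000

v_1 = (4, 3); ‖v_1‖ = 5.0000, so e_1 = (0.8000, 0.6000).
e_1·v_2 = 0.8000·2 + 0.6000·1 = 2.2000.
u_2 = v_2 − 2.2000·e_1 = (0.2400, -0.3200).
r_{22} = ‖u_2‖ = 0.4000.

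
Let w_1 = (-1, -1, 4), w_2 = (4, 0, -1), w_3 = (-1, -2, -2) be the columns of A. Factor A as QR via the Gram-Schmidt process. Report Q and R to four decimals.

q_1 = w_1/‖w_1‖ = (-1, -1, 4)/4.2426 = (-0.2357, -0.2357, 0.9428).
r_{12} = q_1·w_2 = -1.8856.
u_2 = w_2 + 1.8856·q_1 = (3.5556, -0.4444, 0.7778).
‖u_2‖ = 3.6667, so q_2 = (0.9697, -0.1212, 0.2121).
r_{13} = q_1·w_3 = -1.1785; r_{23} = q_2·w_3 = -1.1515.
u_3 = w_3 + 1.1785·q_1 + 1.1515·q_2 = (-0.1612, -2.4174, -0.6446).
‖u_3‖ = 2.5070, so q_3 = (-0.0643, -0.9642, -0.2571).

Q = [[-0.2357, 0.9697, -0.0643], [-0.2357, -0.1212, -0.9642], [0.9428, 0.2121, -0.2571]], R = [[4.2426, -1.8856, -1.1785], [0.0000, 3.6667, -1.1515], [0.0000, 0.0000, 2.5070]]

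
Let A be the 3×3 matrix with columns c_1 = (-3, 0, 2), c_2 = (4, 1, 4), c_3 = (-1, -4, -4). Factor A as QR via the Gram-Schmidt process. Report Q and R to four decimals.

Q = [[-0.8321, 0.5459, 0.0984], [0.0000, 0.1774, -0.9841], [0.5547, 0.8189, 0.1476]], R = [[3.6056, -1.1094, -1.3868], [0.0000, 5.6364, -4.5310], [0.0000, 0.0000, 3.2476]]

c_1 = (-3, 0, 2); ‖c_1‖ = 3.6056, so q_1 = (-0.8321, 0.0000, 0.5547).
q_1·c_2 = (-0.8321)·4 + 0.0000·1 + 0.5547·4 = -1.1094.
u_2 = c_2 + 1.1094·q_1 = (3.0769, 1.0000, 4.6154).
‖u_2‖ = 5.6364, so q_2 = (0.5459, 0.1774, 0.8189).
q_1·c_3 = (-0.8321)·(-1) + 0.0000·(-4) + 0.5547·(-4) = -1.3868; q_2·c_3 = 0.5459·(-1) + 0.1774·(-4) + 0.8189·(-4) = -4.5310.
u_3 = c_3 + 1.3868·q_1 + 4.5310·q_2 = (0.3196, -3.1961, 0.4794).
‖u_3‖ = 3.2476, so q_3 = (0.0984, -0.9841, 0.1476).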